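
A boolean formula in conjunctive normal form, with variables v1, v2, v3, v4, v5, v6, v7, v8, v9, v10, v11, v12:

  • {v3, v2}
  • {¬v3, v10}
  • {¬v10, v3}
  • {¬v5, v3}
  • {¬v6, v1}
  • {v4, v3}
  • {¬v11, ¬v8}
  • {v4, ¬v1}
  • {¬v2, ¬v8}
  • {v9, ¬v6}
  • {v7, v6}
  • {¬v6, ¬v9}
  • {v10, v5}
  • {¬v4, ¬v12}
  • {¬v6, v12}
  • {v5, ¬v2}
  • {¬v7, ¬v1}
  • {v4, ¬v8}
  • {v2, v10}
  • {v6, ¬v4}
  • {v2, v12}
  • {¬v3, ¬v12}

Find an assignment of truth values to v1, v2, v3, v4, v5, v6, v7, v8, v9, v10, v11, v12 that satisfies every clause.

v1=F, v2=T, v3=T, v4=F, v5=T, v6=F, v7=T, v8=F, v9=T, v10=T, v11=T, v12=F

Check each clause:
  1. {v3, v2} — v2 is true.
  2. {¬v3, v10} — v10 is true.
  3. {¬v10, v3} — v3 is true.
  4. {v3, ¬v5} — v3 is true.
  5. {v1, ¬v6} — ¬v6 is true.
  6. {v4, v3} — v3 is true.
  7. {¬v8, ¬v11} — ¬v8 is true.
  8. {v4, ¬v1} — ¬v1 is true.
  9. {¬v8, ¬v2} — ¬v8 is true.
  10. {¬v6, v9} — v9 is true.
  11. {v7, v6} — v7 is true.
  12. {¬v6, ¬v9} — ¬v6 is true.
  13. {v10, v5} — v10 is true.
  14. {¬v4, ¬v12} — ¬v4 is true.
  15. {v12, ¬v6} — ¬v6 is true.
  16. {¬v2, v5} — v5 is true.
  17. {¬v1, ¬v7} — ¬v1 is true.
  18. {¬v8, v4} — ¬v8 is true.
  19. {v2, v10} — v2 is true.
  20. {¬v4, v6} — ¬v4 is true.
  21. {v2, v12} — v2 is true.
  22. {¬v12, ¬v3} — ¬v12 is true.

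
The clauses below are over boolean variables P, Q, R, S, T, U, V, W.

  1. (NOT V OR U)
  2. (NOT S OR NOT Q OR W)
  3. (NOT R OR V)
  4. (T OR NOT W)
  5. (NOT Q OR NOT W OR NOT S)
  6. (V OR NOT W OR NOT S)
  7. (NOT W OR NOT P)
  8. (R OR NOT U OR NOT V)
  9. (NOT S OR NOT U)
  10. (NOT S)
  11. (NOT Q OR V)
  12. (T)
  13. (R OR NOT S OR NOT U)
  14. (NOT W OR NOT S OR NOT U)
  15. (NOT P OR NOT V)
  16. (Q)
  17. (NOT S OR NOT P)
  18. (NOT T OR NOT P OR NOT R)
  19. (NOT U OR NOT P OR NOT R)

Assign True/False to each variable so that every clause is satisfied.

P=0, Q=1, R=1, S=0, T=1, U=1, V=1, W=1

Check each clause:
  1. (U OR NOT V) — U is true.
  2. (NOT S OR NOT Q OR W) — W is true.
  3. (V OR NOT R) — V is true.
  4. (NOT W OR T) — T is true.
  5. (NOT Q OR NOT S OR NOT W) — NOT S is true.
  6. (NOT S OR NOT W OR V) — NOT S is true.
  7. (NOT P OR NOT W) — NOT P is true.
  8. (NOT U OR NOT V OR R) — R is true.
  9. (NOT S OR NOT U) — NOT S is true.
  10. (NOT S) — NOT S is true.
  11. (NOT Q OR V) — V is true.
  12. (T) — T is true.
  13. (NOT U OR NOT S OR R) — R is true.
  14. (NOT S OR NOT W OR NOT U) — NOT S is true.
  15. (NOT V OR NOT P) — NOT P is true.
  16. (Q) — Q is true.
  17. (NOT P OR NOT S) — NOT S is true.
  18. (NOT T OR NOT P OR NOT R) — NOT P is true.
  19. (NOT R OR NOT U OR NOT P) — NOT P is true.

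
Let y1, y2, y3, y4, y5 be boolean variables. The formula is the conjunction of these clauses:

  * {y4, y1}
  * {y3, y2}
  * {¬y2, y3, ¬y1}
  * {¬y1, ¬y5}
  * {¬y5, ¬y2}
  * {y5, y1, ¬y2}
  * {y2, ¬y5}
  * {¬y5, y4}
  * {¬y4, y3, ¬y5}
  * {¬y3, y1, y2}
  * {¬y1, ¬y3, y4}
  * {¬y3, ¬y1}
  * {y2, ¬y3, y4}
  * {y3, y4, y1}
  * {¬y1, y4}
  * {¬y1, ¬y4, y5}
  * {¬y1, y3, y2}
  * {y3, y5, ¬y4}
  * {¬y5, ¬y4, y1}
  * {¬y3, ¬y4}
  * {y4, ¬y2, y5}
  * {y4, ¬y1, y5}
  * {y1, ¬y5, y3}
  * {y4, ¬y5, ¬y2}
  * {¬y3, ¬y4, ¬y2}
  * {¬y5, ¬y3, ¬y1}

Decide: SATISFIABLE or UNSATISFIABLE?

UNSATISFIABLE

y1 = True:
  propagation gives y5=False, y3=False, y2=True; an empty clause results — contradiction.
y1 = False:
  propagation gives y4=True, y5=False, y2=False, y3=True; an empty clause results — contradiction.
Every branch closes, so no satisfying assignment exists.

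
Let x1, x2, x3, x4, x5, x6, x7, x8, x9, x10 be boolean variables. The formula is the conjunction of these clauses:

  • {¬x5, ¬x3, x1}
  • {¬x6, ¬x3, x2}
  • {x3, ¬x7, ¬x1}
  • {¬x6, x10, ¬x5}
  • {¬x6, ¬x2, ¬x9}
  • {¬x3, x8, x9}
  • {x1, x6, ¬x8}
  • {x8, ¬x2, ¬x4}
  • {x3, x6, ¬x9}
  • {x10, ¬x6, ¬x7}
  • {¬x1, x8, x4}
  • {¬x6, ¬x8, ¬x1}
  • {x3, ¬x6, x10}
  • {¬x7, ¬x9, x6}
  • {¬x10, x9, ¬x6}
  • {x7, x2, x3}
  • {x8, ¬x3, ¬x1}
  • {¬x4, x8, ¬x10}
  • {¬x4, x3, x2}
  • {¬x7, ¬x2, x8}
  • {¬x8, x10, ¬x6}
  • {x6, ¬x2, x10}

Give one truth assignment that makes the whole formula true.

x1=F, x2=F, x3=F, x4=F, x5=T, x6=F, x7=T, x8=F, x9=F, x10=F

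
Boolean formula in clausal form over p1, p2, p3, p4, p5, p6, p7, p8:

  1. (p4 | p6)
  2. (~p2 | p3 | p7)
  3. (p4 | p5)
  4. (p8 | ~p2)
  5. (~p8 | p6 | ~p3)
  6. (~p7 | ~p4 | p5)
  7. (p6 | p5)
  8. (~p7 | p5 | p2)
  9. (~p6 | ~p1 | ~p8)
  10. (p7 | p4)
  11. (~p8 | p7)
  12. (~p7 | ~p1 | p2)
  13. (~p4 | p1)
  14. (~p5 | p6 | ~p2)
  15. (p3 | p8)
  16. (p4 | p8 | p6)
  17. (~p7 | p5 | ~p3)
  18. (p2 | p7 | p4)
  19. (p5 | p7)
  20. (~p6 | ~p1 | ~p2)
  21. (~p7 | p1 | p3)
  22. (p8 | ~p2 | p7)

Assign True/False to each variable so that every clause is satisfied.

p1=1, p2=0, p3=1, p4=1, p5=1, p6=1, p7=0, p8=0

Check each clause:
  1. (p4 | p6) — p4 is true.
  2. (~p2 | p3 | p7) — p3 is true.
  3. (p5 | p4) — p4 is true.
  4. (p8 | ~p2) — ~p2 is true.
  5. (p6 | ~p3 | ~p8) — ~p8 is true.
  6. (~p7 | ~p4 | p5) — ~p7 is true.
  7. (p6 | p5) — p5 is true.
  8. (p5 | p2 | ~p7) — ~p7 is true.
  9. (~p1 | ~p8 | ~p6) — ~p8 is true.
  10. (p4 | p7) — p4 is true.
  11. (~p8 | p7) — ~p8 is true.
  12. (~p1 | p2 | ~p7) — ~p7 is true.
  13. (~p4 | p1) — p1 is true.
  14. (~p5 | ~p2 | p6) — ~p2 is true.
  15. (p8 | p3) — p3 is true.
  16. (p4 | p6 | p8) — p4 is true.
  17. (p5 | ~p7 | ~p3) — p5 is true.
  18. (p2 | p4 | p7) — p4 is true.
  19. (p7 | p5) — p5 is true.
  20. (~p2 | ~p1 | ~p6) — ~p2 is true.
  21. (p1 | p3 | ~p7) — p1 is true.
  22. (p8 | p7 | ~p2) — ~p2 is true.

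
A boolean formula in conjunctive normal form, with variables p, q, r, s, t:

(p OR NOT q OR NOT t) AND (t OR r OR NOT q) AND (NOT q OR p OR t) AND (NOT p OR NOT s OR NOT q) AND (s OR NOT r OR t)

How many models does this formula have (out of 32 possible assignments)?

16

Case analysis on q and t:
  q=1, t=1: remaining (p,r,s) ∈ {(1,0,0); (1,1,0)} — 2.
  q=1, t=0: a clause becomes empty — 0.
  q=0, t=1: p, r, s free → 2^3 = 8.
  q=0, t=0: p free; 3 ways for (r,s) × 2^1 = 6.
Total: 2 + 0 + 8 + 6 = 16.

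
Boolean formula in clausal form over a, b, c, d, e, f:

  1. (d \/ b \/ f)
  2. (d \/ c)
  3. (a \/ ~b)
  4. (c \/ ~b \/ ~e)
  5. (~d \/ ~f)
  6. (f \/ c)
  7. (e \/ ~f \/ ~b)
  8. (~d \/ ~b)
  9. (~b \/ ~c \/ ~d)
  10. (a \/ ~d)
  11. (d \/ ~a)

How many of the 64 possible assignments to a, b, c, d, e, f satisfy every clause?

The models are:
  a=F b=F c=T d=F e=F f=T
  a=F b=F c=T d=F e=T f=T
  a=T b=F c=T d=T e=F f=F
  a=T b=F c=T d=T e=T f=F
Count: 4.

4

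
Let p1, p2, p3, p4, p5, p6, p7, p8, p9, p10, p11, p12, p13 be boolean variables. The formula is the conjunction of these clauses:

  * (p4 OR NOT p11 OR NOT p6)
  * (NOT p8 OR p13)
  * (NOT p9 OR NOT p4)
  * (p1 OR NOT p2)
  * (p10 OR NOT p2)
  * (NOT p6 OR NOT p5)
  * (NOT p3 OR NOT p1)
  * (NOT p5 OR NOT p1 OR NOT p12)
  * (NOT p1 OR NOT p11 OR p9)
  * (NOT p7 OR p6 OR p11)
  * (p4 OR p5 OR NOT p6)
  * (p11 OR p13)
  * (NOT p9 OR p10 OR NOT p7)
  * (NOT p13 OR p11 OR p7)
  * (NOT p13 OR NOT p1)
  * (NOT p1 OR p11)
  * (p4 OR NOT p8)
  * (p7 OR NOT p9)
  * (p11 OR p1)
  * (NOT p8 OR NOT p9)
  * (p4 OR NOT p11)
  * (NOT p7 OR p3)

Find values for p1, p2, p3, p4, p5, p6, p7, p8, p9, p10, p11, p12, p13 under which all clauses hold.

p1 = F, p2 = F, p3 = T, p4 = T, p5 = F, p6 = T, p7 = F, p8 = T, p9 = F, p10 = T, p11 = T, p12 = F, p13 = T

Check each clause:
  1. (p4 OR NOT p11 OR NOT p6) — p4 is true.
  2. (NOT p8 OR p13) — p13 is true.
  3. (NOT p4 OR NOT p9) — NOT p9 is true.
  4. (p1 OR NOT p2) — NOT p2 is true.
  5. (p10 OR NOT p2) — p10 is true.
  6. (NOT p6 OR NOT p5) — NOT p5 is true.
  7. (NOT p3 OR NOT p1) — NOT p1 is true.
  8. (NOT p12 OR NOT p1 OR NOT p5) — NOT p5 is true.
  9. (NOT p11 OR p9 OR NOT p1) — NOT p1 is true.
  10. (p11 OR p6 OR NOT p7) — NOT p7 is true.
  11. (NOT p6 OR p4 OR p5) — p4 is true.
  12. (p13 OR p11) — p11 is true.
  13. (NOT p7 OR NOT p9 OR p10) — NOT p7 is true.
  14. (NOT p13 OR p11 OR p7) — p11 is true.
  15. (NOT p13 OR NOT p1) — NOT p1 is true.
  16. (NOT p1 OR p11) — p11 is true.
  17. (NOT p8 OR p4) — p4 is true.
  18. (p7 OR NOT p9) — NOT p9 is true.
  19. (p1 OR p11) — p11 is true.
  20. (NOT p9 OR NOT p8) — NOT p9 is true.
  21. (NOT p11 OR p4) — p4 is true.
  22. (NOT p7 OR p3) — NOT p7 is true.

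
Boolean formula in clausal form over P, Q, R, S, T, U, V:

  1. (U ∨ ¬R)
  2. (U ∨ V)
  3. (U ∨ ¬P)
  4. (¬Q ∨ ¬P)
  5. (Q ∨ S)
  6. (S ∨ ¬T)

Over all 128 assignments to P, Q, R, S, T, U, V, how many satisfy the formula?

Case analysis on U and P:
  U=1, P=1: forces Q=0; S=1; R, T, V free → 2^3 = 8.
  U=1, P=0: R, V free; 5 ways for (Q,S,T) × 2^2 = 20.
  U=0, P=1: a clause becomes empty — 0.
  U=0, P=0: 5 of the 32 assignments to (Q,R,S,T,V) work.
Total: 8 + 20 + 0 + 5 = 33.

33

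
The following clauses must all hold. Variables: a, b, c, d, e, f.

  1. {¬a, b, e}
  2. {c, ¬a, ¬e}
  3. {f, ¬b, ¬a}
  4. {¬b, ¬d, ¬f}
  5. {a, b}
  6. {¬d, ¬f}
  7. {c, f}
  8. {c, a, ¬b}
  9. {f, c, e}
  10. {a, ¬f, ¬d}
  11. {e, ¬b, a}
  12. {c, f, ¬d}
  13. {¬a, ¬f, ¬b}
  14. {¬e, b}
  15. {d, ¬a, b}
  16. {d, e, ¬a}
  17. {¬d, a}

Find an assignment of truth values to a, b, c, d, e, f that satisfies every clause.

Pure literal: c appears only positively; assign c = True.
Set a = False and propagate.
  then b is forced to True.
  then e is forced to True.
  then d is forced to False.
f is now unconstrained; take f = True.
Every clause has at least one true literal under this assignment.

a=F  b=T  c=T  d=F  e=T  f=T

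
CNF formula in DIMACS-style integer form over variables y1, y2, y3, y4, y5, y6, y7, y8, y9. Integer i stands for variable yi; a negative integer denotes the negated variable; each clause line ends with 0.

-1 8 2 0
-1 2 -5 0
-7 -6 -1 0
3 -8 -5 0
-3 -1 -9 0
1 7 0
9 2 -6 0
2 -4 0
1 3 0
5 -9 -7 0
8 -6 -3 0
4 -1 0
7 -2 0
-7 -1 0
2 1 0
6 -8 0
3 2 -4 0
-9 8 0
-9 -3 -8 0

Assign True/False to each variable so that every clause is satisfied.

y1 = False, y2 = True, y3 = True, y4 = False, y5 = False, y6 = True, y7 = True, y8 = True, y9 = False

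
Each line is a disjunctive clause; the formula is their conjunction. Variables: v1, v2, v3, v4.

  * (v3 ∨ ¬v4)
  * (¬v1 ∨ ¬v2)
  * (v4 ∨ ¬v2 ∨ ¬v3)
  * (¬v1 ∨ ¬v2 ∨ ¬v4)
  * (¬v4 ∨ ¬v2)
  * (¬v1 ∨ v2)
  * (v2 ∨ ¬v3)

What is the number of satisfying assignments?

The models are:
  v1=0 v2=0 v3=0 v4=0
  v1=0 v2=1 v3=0 v4=0
That's 2 in total.

2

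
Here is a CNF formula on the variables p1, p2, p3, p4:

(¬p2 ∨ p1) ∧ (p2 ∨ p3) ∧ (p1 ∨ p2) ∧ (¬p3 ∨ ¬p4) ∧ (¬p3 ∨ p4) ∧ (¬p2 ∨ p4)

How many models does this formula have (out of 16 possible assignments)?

Satisfying assignments:
  p1=T p2=T p3=F p4=T
That's 1 in total.

1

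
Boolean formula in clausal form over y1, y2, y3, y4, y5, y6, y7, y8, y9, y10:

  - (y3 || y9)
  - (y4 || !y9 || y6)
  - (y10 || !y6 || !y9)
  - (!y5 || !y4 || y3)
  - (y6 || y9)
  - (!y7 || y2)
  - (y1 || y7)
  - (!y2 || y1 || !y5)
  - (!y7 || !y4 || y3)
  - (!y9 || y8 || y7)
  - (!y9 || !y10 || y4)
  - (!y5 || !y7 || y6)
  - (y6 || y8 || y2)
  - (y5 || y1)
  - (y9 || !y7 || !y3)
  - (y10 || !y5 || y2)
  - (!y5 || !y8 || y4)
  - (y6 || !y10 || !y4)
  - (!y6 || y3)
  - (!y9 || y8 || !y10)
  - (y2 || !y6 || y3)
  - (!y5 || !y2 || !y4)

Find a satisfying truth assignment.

y1=True  y2=False  y3=True  y4=False  y5=False  y6=True  y7=False  y8=True  y9=False  y10=False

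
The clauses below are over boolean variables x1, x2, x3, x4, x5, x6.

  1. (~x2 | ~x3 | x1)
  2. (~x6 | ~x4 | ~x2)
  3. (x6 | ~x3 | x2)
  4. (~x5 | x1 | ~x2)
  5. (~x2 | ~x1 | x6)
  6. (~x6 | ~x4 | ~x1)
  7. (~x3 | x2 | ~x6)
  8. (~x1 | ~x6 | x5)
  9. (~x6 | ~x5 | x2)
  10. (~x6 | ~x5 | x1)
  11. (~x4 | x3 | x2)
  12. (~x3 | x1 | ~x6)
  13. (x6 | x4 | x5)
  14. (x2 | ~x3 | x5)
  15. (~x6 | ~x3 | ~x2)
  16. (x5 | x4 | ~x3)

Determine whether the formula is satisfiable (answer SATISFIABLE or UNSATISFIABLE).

SATISFIABLE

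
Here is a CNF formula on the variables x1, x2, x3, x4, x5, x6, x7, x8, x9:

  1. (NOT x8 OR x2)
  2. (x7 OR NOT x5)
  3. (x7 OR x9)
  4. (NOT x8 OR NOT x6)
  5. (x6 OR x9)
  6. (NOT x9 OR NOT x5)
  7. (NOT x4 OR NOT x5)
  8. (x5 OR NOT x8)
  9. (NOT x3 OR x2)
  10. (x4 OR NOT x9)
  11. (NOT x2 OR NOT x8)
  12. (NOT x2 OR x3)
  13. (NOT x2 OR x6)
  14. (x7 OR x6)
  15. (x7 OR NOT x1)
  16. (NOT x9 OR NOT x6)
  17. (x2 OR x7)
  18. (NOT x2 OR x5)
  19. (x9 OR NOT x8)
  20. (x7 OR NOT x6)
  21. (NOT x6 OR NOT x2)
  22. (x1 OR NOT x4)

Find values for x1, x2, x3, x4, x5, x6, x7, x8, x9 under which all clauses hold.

x1 = 0, x2 = 0, x3 = 0, x4 = 0, x5 = 0, x6 = 1, x7 = 1, x8 = 0, x9 = 0

x7 occurs only positively in the remaining clauses — set x7 = True.
Pure literal: x8 appears only negated; assign x8 = False.
Set x1 = False and propagate.
  then x4 is forced to False.
  then x9 is forced to False.
  then x6 is forced to True.
  then x2 is forced to False.
  then x3 is forced to False.
x5 is now unconstrained; take x5 = False.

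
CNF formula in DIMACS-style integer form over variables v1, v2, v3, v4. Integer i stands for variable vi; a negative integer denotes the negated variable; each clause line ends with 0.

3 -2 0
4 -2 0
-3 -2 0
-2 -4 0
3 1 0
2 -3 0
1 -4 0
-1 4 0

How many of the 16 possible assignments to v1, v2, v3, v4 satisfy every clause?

Satisfying assignments:
  v1=1 v2=0 v3=0 v4=1
That's 1 in total.

1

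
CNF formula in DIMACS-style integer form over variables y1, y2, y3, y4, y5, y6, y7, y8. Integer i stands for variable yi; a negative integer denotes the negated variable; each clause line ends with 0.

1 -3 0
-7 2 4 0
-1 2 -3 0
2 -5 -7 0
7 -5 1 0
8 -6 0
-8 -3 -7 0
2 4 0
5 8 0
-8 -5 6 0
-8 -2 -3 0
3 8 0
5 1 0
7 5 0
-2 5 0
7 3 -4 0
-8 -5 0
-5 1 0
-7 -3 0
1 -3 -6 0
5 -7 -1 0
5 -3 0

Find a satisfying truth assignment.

y1=True, y2=True, y3=True, y4=True, y5=True, y6=False, y7=False, y8=False

Try y1 = True.
Branch on y2: take y2 = True.
  then y5 is forced to True.
  then y8 is forced to False.
  then y6 is forced to False.
  then y3 is forced to True.
  then y7 is forced to False.
y4 is now unconstrained; take y4 = True.
Every clause has at least one true literal under this assignment.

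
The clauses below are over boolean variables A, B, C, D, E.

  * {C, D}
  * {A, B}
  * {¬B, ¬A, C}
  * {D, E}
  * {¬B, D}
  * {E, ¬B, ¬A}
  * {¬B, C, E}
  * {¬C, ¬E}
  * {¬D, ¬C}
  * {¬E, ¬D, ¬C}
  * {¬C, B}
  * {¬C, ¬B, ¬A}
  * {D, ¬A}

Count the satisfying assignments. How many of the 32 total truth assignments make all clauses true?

The models are:
  A=F B=T C=F D=T E=T
  A=T B=F C=F D=T E=F
  A=T B=F C=F D=T E=T
Count: 3.

3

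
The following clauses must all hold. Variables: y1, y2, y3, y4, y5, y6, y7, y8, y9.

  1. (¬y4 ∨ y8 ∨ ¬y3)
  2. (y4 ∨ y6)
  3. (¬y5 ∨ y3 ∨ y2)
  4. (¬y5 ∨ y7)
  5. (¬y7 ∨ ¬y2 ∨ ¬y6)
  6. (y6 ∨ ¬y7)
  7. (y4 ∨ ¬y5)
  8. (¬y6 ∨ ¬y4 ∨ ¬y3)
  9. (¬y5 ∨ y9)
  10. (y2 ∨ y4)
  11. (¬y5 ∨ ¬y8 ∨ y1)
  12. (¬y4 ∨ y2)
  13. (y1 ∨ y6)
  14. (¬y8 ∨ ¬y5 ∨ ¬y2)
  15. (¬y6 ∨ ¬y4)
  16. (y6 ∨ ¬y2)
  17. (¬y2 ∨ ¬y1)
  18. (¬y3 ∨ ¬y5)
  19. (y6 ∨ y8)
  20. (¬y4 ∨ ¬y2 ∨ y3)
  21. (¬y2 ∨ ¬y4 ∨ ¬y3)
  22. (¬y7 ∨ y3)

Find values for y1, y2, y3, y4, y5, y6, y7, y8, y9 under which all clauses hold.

y1=0, y2=1, y3=1, y4=0, y5=0, y6=1, y7=0, y8=1, y9=1

y5 occurs only negated in the remaining clauses — set y5 = False.
y9 occurs only positively in the remaining clauses — set y9 = True.
Try y1 = False.
  then y6 is forced to True.
  then y4 is forced to False.
  then y2 is forced to True.
  then y7 is forced to False.
y3, y8 are now unconstrained; take y3 = True, y8 = True.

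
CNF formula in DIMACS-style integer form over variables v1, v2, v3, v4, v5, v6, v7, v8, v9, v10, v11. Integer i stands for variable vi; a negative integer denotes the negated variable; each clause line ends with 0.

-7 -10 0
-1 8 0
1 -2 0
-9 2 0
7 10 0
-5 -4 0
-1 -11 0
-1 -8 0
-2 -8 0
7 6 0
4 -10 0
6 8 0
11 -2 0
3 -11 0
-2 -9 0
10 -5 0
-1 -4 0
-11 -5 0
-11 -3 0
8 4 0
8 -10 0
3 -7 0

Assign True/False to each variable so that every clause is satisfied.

v1=F, v2=F, v3=T, v4=T, v5=F, v6=T, v7=F, v8=T, v9=F, v10=T, v11=F

v5 occurs only negated in the remaining clauses — set v5 = False.
Pure literal: v6 appears only positively; assign v6 = True.
Try v1 = False.
  then v2 is forced to False.
  then v9 is forced to False.
Set v3 = True and propagate.
  then v11 is forced to False.
Try v4 = True.
For the remaining variables, v7 = False, v8 = True, v10 = True works.
Every clause has at least one true literal under this assignment.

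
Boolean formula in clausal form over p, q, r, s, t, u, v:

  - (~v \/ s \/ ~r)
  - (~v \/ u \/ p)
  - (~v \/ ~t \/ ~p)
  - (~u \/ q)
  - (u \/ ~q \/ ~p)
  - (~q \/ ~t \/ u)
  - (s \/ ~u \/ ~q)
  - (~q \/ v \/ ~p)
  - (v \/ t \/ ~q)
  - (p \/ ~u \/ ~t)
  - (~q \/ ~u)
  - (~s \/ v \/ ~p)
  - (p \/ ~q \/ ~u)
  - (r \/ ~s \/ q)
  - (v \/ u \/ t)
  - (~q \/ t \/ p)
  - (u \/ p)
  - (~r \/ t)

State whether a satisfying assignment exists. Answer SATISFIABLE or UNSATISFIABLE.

SATISFIABLE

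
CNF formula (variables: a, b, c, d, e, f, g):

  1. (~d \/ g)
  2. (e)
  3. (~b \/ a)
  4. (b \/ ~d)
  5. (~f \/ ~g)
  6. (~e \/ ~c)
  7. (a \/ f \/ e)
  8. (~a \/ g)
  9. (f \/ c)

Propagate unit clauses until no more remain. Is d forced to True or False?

False

Unit clause (e) sets e = True.
(~c \/ ~e): since e = True, the clause reduces to (~c). c = False.
In (f \/ c), c is now false; f must hold, so f = True.
(~f \/ ~g): since f = True, the clause reduces to (~g). g = False.
(g \/ ~d) with g = False leaves only ~d, so d = False.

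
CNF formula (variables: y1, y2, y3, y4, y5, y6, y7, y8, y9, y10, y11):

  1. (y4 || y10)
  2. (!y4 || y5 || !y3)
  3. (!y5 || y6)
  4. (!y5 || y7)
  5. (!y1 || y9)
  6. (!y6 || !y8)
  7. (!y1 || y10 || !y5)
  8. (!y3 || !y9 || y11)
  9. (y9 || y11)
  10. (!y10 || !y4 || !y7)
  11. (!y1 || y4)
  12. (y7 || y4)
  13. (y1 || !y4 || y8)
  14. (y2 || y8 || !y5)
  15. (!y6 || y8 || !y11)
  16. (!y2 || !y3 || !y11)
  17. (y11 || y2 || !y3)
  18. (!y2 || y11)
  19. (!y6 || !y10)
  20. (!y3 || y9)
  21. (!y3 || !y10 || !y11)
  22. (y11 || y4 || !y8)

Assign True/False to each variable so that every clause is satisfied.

y1=False  y2=True  y3=False  y4=True  y5=False  y6=False  y7=False  y8=True  y9=False  y10=False  y11=True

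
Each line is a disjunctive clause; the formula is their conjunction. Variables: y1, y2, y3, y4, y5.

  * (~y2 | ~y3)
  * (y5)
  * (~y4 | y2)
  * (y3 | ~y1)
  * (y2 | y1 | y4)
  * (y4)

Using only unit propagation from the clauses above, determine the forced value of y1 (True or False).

(y5) is a unit clause: y5 = True.
(y4) is a unit clause: y4 = True.
(~y4 | y2) with y4 = True leaves only y2, so y2 = True.
From (~y3 | ~y2) and y2 = True: y3 = False.
In (~y1 | y3), y3 is now false; ~y1 must hold, so y1 = False.

False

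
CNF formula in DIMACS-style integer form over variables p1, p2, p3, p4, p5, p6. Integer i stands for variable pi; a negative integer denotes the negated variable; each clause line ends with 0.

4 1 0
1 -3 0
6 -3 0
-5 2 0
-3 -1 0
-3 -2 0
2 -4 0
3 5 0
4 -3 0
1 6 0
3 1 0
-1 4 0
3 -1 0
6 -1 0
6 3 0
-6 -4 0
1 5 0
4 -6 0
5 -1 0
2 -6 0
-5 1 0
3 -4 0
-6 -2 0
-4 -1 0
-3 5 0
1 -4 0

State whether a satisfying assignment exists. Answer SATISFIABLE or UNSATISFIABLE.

UNSATISFIABLE

p1 = True:
  propagation gives p3=False; an empty clause results — contradiction.
p1 = False:
  propagation gives p4=True; an empty clause results — contradiction.
Every branch closes, so no satisfying assignment exists.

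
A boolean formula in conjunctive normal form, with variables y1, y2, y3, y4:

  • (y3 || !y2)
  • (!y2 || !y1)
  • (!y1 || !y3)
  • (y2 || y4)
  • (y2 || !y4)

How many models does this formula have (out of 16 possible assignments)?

2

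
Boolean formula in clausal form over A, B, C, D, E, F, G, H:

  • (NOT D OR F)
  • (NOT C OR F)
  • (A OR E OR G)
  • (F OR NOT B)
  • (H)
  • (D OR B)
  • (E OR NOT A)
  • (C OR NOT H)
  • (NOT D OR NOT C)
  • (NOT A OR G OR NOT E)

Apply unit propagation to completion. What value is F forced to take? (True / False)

(H) stands alone — H = True.
(NOT H OR C) with H = True leaves only C, so C = True.
(NOT C OR F) with C = True leaves only F, so F = True.

True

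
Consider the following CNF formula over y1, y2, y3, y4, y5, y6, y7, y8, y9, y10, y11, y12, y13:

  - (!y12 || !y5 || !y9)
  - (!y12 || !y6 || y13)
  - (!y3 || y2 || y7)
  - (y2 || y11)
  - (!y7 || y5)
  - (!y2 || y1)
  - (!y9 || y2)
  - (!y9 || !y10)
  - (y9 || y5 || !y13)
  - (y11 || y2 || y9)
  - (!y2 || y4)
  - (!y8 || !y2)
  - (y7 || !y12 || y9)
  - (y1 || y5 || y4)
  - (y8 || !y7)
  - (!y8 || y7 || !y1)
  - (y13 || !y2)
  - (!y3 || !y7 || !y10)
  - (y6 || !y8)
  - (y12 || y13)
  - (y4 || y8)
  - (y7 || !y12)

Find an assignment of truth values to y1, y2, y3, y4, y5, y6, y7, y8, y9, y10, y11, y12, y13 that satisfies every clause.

y1=T, y2=T, y3=F, y4=T, y5=T, y6=F, y7=F, y8=F, y9=T, y10=F, y11=T, y12=F, y13=T

Pure literal: y3 appears only negated; assign y3 = False.
y4 occurs only positively in the remaining clauses — set y4 = True.
Try y1 = True.
For the remaining variables, y2 = True, y5 = True, y6 = False, y7 = False, y8 = False, y9 = True, y10 = False, y11 = True, y12 = False, y13 = True works.
Check each clause:
  1. (!y5 || !y9 || !y12) — !y12 is true.
  2. (!y6 || !y12 || y13) — !y6 is true.
  3. (!y3 || y7 || y2) — y2 is true.
  4. (y11 || y2) — y2 is true.
  5. (y5 || !y7) — !y7 is true.
  6. (y1 || !y2) — y1 is true.
  7. (y2 || !y9) — y2 is true.
  8. (!y9 || !y10) — !y10 is true.
  9. (y9 || y5 || !y13) — y9 is true.
  10. (y9 || y2 || y11) — y9 is true.
  11. (y4 || !y2) — y4 is true.
  12. (!y8 || !y2) — !y8 is true.
  13. (y9 || !y12 || y7) — y9 is true.
  14. (y4 || y5 || y1) — y1 is true.
  15. (y8 || !y7) — !y7 is true.
  16. (y7 || !y8 || !y1) — !y8 is true.
  17. (y13 || !y2) — y13 is true.
  18. (!y3 || !y7 || !y10) — !y7 is true.
  19. (!y8 || y6) — !y8 is true.
  20. (y13 || y12) — y13 is true.
  21. (y4 || y8) — y4 is true.
  22. (!y12 || y7) — !y12 is true.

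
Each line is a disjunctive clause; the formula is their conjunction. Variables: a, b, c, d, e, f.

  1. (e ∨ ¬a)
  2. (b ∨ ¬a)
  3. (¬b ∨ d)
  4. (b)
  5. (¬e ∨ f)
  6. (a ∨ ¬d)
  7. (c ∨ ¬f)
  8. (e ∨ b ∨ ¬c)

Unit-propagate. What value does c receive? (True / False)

True

Unit clause (b) sets b = True.
From (d ∨ ¬b) and b = True: d = True.
In (¬d ∨ a), ¬d is now false; a must hold, so a = True.
(¬a ∨ e): since a = True, the clause reduces to (e). e = True.
From (f ∨ ¬e) and e = True: f = True.
(c ∨ ¬f): since f = True, the clause reduces to (c). c = True.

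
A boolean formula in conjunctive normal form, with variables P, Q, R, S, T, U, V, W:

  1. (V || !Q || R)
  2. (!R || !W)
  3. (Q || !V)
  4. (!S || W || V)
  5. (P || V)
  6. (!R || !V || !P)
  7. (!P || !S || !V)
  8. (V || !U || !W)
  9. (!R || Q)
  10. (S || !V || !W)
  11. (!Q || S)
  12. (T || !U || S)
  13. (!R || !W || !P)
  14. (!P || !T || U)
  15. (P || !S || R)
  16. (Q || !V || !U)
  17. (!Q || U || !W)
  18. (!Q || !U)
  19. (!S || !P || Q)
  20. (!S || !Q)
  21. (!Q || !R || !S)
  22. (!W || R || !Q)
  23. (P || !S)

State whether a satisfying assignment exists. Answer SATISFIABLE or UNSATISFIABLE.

Set P = True and propagate.
For the remaining variables, Q = False, R = False, S = False, T = True, U = True, V = False, W = False works.
Every clause has at least one true literal under this assignment.
So P = T  Q = F  R = F  S = F  T = T  U = T  V = F  W = F is a satisfying assignment.

SATISFIABLE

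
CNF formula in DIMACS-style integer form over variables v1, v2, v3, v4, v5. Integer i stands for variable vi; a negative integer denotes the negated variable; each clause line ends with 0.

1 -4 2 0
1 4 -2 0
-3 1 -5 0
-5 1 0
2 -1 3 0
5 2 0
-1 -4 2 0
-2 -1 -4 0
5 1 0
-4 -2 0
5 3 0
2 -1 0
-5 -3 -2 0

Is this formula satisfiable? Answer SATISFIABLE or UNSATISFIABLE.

Try v1 = True.
  then v2 is forced to True.
  then v4 is forced to False.
For the remaining variables, v3 = True, v5 = False works.
Every clause has at least one true literal under this assignment.
So v1=T, v2=T, v3=T, v4=F, v5=F is a satisfying assignment.

SATISFIABLE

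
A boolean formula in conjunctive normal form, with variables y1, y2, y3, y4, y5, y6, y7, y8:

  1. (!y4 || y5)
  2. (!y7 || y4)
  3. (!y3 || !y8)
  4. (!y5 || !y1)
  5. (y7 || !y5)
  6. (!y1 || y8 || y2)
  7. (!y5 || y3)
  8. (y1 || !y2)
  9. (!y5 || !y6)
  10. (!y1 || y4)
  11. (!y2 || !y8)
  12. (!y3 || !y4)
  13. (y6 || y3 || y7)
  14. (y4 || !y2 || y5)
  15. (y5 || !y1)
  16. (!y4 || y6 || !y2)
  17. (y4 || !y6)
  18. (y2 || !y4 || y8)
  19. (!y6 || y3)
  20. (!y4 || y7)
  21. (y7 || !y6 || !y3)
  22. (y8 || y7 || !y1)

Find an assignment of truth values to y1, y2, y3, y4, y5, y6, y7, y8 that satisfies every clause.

Set y1 = False and propagate.
  then y2 is forced to False.
For the remaining variables, y3 = True, y4 = False, y5 = False, y6 = False, y7 = False, y8 = False works.
Every clause has at least one true literal under this assignment.
Check each clause:
  1. (y5 || !y4) — !y4 is true.
  2. (!y7 || y4) — !y7 is true.
  3. (!y8 || !y3) — !y8 is true.
  4. (!y1 || !y5) — !y5 is true.
  5. (!y5 || y7) — !y5 is true.
  6. (!y1 || y8 || y2) — !y1 is true.
  7. (y3 || !y5) — y3 is true.
  8. (!y2 || y1) — !y2 is true.
  9. (!y5 || !y6) — !y6 is true.
  10. (!y1 || y4) — !y1 is true.
  11. (!y2 || !y8) — !y8 is true.
  12. (!y3 || !y4) — !y4 is true.
  13. (y3 || y7 || y6) — y3 is true.
  14. (!y2 || y5 || y4) — !y2 is true.
  15. (y5 || !y1) — !y1 is true.
  16. (y6 || !y2 || !y4) — !y4 is true.
  17. (!y6 || y4) — !y6 is true.
  18. (y8 || !y4 || y2) — !y4 is true.
  19. (!y6 || y3) — !y6 is true.
  20. (y7 || !y4) — !y4 is true.
  21. (!y6 || !y3 || y7) — !y6 is true.
  22. (y8 || y7 || !y1) — !y1 is true.

y1=False  y2=False  y3=True  y4=False  y5=False  y6=False  y7=False  y8=False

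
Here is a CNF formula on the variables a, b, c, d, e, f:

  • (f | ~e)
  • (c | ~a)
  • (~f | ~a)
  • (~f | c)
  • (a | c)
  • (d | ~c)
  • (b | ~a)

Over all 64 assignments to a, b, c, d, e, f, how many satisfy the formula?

Split on a, then c.
  a=T, c=T: remaining (b,d,e,f) ∈ {(T,T,F,F)} — 1.
  a=T, c=F: a clause becomes empty — 0.
  a=F, c=T: b free; 3 ways for (d,e,f) × 2^1 = 6.
  a=F, c=F: a clause becomes empty — 0.
Total: 1 + 0 + 6 + 0 = 7.

7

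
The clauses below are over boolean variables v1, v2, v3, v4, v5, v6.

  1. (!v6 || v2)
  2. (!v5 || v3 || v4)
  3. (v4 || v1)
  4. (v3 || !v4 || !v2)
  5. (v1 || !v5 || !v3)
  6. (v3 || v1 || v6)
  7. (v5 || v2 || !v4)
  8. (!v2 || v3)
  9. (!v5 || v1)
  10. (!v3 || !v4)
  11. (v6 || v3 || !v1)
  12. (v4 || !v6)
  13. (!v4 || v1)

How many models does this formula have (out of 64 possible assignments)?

4

Satisfying assignments:
  v1=T v2=F v3=T v4=F v5=F v6=F
  v1=T v2=F v3=T v4=F v5=T v6=F
  v1=T v2=T v3=T v4=F v5=F v6=F
  v1=T v2=T v3=T v4=F v5=T v6=F
Count: 4.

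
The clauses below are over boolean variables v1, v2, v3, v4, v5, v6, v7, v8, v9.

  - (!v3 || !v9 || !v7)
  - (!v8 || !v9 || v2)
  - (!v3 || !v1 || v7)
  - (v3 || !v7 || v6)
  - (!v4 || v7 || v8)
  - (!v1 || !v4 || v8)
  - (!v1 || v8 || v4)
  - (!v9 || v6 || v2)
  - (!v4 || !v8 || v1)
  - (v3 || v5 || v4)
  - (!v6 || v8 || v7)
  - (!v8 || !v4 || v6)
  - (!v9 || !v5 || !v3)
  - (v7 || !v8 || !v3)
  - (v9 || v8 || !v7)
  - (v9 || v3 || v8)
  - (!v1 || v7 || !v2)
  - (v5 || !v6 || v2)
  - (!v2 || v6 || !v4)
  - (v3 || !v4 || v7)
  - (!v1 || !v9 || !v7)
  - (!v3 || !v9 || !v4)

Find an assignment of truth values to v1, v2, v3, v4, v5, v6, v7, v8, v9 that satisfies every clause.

v1 = T, v2 = F, v3 = F, v4 = T, v5 = T, v6 = T, v7 = T, v8 = T, v9 = F

Check each clause:
  1. (!v9 || !v7 || !v3) — !v3 is true.
  2. (v2 || !v9 || !v8) — !v9 is true.
  3. (!v3 || !v1 || v7) — !v3 is true.
  4. (v6 || !v7 || v3) — v6 is true.
  5. (!v4 || v7 || v8) — v8 is true.
  6. (!v1 || v8 || !v4) — v8 is true.
  7. (!v1 || v4 || v8) — v8 is true.
  8. (!v9 || v6 || v2) — v6 is true.
  9. (!v8 || !v4 || v1) — v1 is true.
  10. (v5 || v4 || v3) — v4 is true.
  11. (!v6 || v8 || v7) — v8 is true.
  12. (!v8 || !v4 || v6) — v6 is true.
  13. (!v5 || !v9 || !v3) — !v3 is true.
  14. (!v8 || v7 || !v3) — !v3 is true.
  15. (!v7 || v8 || v9) — v8 is true.
  16. (v3 || v9 || v8) — v8 is true.
  17. (!v2 || !v1 || v7) — !v2 is true.
  18. (v5 || !v6 || v2) — v5 is true.
  19. (v6 || !v4 || !v2) — !v2 is true.
  20. (v3 || !v4 || v7) — v7 is true.
  21. (!v7 || !v1 || !v9) — !v9 is true.
  22. (!v4 || !v9 || !v3) — !v3 is true.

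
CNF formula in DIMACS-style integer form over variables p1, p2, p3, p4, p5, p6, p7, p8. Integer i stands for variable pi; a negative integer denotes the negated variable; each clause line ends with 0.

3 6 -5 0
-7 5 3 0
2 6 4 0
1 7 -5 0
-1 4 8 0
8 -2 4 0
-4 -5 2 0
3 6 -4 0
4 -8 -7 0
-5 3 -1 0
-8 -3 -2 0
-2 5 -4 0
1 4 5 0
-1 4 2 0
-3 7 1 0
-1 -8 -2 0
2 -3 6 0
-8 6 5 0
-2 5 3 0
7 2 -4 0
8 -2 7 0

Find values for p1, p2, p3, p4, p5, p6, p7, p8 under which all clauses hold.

Try p1 = False.
Try p2 = True.
Try p3 = True.
  then p8 is forced to False.
  then p4 is forced to True.
  then p5 is forced to True.
  then p7 is forced to True.
p6 is now unconstrained; take p6 = False.
Every clause has at least one true literal under this assignment.

p1=False, p2=True, p3=True, p4=True, p5=True, p6=False, p7=True, p8=False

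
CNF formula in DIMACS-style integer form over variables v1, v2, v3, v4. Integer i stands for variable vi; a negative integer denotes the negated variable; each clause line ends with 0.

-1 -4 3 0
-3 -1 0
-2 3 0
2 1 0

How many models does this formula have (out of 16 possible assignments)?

3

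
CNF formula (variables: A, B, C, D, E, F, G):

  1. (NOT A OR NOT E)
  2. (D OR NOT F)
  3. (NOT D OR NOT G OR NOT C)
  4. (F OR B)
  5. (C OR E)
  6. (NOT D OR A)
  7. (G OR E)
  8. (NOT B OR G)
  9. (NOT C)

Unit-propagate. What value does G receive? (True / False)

True

(NOT C) is a unit clause: C = False.
(E OR C): since C = False, the clause reduces to (E). E = True.
(NOT A OR NOT E) with E = True leaves only NOT A, so A = False.
From (A OR NOT D) and A = False: D = False.
In (NOT F OR D), D is now false; NOT F must hold, so F = False.
In (F OR B), F is now false; B must hold, so B = True.
From (NOT B OR G) and B = True: G = True.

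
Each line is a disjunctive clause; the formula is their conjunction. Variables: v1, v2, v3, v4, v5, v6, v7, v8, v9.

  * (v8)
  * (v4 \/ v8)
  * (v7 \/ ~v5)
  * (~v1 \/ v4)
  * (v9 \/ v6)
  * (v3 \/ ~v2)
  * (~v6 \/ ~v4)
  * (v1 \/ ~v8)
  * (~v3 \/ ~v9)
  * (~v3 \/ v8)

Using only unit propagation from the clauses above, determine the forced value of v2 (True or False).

False

(v8) stands alone — v8 = True.
In (~v8 \/ v1), ~v8 is now false; v1 must hold, so v1 = True.
In (~v1 \/ v4), ~v1 is now false; v4 must hold, so v4 = True.
(~v4 \/ ~v6) with v4 = True leaves only ~v6, so v6 = False.
From (v9 \/ v6) and v6 = False: v9 = True.
In (~v3 \/ ~v9), ~v9 is now false; ~v3 must hold, so v3 = False.
In (~v2 \/ v3), v3 is now false; ~v2 must hold, so v2 = False.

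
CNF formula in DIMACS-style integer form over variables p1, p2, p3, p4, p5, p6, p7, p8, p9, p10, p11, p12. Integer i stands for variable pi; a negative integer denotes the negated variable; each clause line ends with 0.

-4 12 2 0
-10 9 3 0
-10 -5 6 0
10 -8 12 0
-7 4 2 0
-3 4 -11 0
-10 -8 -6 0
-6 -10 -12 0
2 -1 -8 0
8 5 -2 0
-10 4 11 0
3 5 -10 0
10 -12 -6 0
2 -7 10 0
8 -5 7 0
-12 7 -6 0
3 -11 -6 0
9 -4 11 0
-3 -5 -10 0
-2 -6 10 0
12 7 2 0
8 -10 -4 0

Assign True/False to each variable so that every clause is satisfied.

p1=F  p2=F  p3=T  p4=T  p5=F  p6=F  p7=F  p8=T  p9=T  p10=F  p11=F  p12=T

Check each clause:
  1. (p2 | p12 | ~p4) — p12 is true.
  2. (p3 | ~p10 | p9) — p9 is true.
  3. (~p5 | ~p10 | p6) — ~p5 is true.
  4. (p10 | p12 | ~p8) — p12 is true.
  5. (~p7 | p4 | p2) — ~p7 is true.
  6. (p4 | ~p3 | ~p11) — p4 is true.
  7. (~p6 | ~p10 | ~p8) — ~p6 is true.
  8. (~p12 | ~p10 | ~p6) — ~p6 is true.
  9. (~p8 | p2 | ~p1) — ~p1 is true.
  10. (p8 | ~p2 | p5) — p8 is true.
  11. (~p10 | p4 | p11) — p4 is true.
  12. (~p10 | p5 | p3) — p3 is true.
  13. (p10 | ~p12 | ~p6) — ~p6 is true.
  14. (p10 | ~p7 | p2) — ~p7 is true.
  15. (p7 | p8 | ~p5) — p8 is true.
  16. (p7 | ~p6 | ~p12) — ~p6 is true.
  17. (~p11 | p3 | ~p6) — ~p6 is true.
  18. (~p4 | p9 | p11) — p9 is true.
  19. (~p3 | ~p10 | ~p5) — ~p5 is true.
  20. (p10 | ~p6 | ~p2) — ~p6 is true.
  21. (p7 | p12 | p2) — p12 is true.
  22. (~p4 | ~p10 | p8) — p8 is true.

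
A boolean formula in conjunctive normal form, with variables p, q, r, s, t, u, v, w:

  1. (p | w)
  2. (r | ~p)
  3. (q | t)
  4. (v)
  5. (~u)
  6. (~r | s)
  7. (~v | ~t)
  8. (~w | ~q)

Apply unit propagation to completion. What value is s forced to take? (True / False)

True

Unit clause (v) sets v = True.
Unit clause (~u) sets u = False.
(~v | ~t): since v = True, the clause reduces to (~t). t = False.
In (q | t), t is now false; q must hold, so q = True.
(~q | ~w) with q = True leaves only ~w, so w = False.
From (w | p) and w = False: p = True.
(r | ~p): since p = True, the clause reduces to (r). r = True.
(s | ~r): since r = True, the clause reduces to (s). s = True.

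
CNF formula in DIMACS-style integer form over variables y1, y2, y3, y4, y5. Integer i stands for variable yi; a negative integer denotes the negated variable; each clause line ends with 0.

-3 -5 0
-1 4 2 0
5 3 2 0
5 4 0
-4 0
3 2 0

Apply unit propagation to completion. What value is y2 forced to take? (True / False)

True

Unit clause (!y4) sets y4 = False.
(y4 || y5): since y4 = False, the clause reduces to (y5). y5 = True.
(!y3 || !y5) with y5 = True leaves only !y3, so y3 = False.
In (y3 || y2), y3 is now false; y2 must hold, so y2 = True.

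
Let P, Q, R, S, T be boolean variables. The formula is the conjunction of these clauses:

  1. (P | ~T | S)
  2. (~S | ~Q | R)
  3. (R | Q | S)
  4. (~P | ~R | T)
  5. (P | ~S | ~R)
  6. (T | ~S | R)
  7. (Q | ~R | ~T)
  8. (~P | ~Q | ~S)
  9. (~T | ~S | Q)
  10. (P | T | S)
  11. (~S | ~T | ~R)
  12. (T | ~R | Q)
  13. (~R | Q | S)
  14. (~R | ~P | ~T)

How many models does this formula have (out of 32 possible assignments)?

2

The models are:
  P=1 Q=1 R=0 S=0 T=0
  P=1 Q=1 R=0 S=0 T=1
Count: 2.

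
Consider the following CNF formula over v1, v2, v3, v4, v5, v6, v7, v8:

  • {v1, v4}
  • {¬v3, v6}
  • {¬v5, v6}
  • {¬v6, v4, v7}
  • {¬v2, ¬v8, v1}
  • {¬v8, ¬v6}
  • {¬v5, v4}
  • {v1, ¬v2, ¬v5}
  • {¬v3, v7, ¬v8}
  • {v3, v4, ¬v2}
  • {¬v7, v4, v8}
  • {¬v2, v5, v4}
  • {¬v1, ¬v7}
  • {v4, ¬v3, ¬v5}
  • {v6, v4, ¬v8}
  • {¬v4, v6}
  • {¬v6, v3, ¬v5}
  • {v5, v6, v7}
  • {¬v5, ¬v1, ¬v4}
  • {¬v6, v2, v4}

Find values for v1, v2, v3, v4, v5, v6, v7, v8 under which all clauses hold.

v1=True, v2=False, v3=False, v4=True, v5=False, v6=True, v7=False, v8=False

Check each clause:
  1. {v4, v1} — v1 is true.
  2. {¬v3, v6} — ¬v3 is true.
  3. {¬v5, v6} — ¬v5 is true.
  4. {v4, ¬v6, v7} — v4 is true.
  5. {v1, ¬v8, ¬v2} — ¬v8 is true.
  6. {¬v6, ¬v8} — ¬v8 is true.
  7. {v4, ¬v5} — ¬v5 is true.
  8. {v1, ¬v5, ¬v2} — v1 is true.
  9. {¬v8, v7, ¬v3} — ¬v8 is true.
  10. {v4, v3, ¬v2} — v4 is true.
  11. {v4, ¬v7, v8} — ¬v7 is true.
  12. {v4, ¬v2, v5} — v4 is true.
  13. {¬v7, ¬v1} — ¬v7 is true.
  14. {¬v5, ¬v3, v4} — ¬v5 is true.
  15. {v6, ¬v8, v4} — ¬v8 is true.
  16. {¬v4, v6} — v6 is true.
  17. {¬v6, ¬v5, v3} — ¬v5 is true.
  18. {v6, v7, v5} — v6 is true.
  19. {¬v4, ¬v1, ¬v5} — ¬v5 is true.
  20. {v4, v2, ¬v6} — v4 is true.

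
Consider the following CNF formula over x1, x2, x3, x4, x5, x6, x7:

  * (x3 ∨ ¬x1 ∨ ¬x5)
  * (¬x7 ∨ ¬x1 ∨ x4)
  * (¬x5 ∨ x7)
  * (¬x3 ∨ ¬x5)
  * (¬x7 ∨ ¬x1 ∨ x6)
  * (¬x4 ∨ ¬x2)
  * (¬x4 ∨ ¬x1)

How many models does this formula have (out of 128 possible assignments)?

38

Split on x1, then x4.
  x1=T, x4=T: a clause becomes empty — 0.
  x1=T, x4=F: forces x5=F; x7=F; x2, x3, x6 free → 2^3 = 8.
  x1=F, x4=T: x6 free; 5 ways for (x2,x3,x5,x7) × 2^1 = 10.
  x1=F, x4=F: x2, x6 free; 5 ways for (x3,x5,x7) × 2^2 = 20.
Total: 0 + 8 + 10 + 20 = 38.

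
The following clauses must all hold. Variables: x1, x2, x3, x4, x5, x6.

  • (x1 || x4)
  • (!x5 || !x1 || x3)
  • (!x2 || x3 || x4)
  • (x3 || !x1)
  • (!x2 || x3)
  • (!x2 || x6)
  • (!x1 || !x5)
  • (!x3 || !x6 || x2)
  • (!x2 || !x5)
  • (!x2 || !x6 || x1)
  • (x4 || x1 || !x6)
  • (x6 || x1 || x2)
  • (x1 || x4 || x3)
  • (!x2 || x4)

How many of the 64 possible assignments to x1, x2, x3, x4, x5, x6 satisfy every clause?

5

The models are:
  x1=F x2=F x3=F x4=T x5=F x6=T
  x1=F x2=F x3=F x4=T x5=T x6=T
  x1=T x2=F x3=T x4=F x5=F x6=F
  x1=T x2=F x3=T x4=T x5=F x6=F
  x1=T x2=T x3=T x4=T x5=F x6=T
Count: 5.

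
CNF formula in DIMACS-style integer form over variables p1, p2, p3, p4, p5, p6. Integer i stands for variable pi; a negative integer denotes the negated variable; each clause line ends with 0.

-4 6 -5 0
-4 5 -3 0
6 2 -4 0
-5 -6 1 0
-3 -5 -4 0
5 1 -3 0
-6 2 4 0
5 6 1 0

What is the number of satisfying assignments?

24

Split on p5, then p4.
  p5=T, p4=T: remaining (p1,p2,p3,p6) ∈ {(T,F,F,T); (T,T,F,T)} — 2.
  p5=T, p4=F: p3 free; 5 ways for (p1,p2,p6) × 2^1 = 10.
  p5=F, p4=T: 5 of the 16 assignments to (p1,p2,p3,p6) work.
  p5=F, p4=F: 7 of the 16 assignments to (p1,p2,p3,p6) work.
Total: 2 + 10 + 5 + 7 = 24.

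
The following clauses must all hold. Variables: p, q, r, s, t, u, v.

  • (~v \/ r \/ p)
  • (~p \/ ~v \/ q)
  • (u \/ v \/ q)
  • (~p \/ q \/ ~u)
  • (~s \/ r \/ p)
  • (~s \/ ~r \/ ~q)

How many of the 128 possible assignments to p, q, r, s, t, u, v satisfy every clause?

50

Split on p, then q.
  p=T, q=T: t, u, v free; 3 ways for (r,s) × 2^3 = 24.
  p=T, q=F: a clause becomes empty — 0.
  p=F, q=T: t, u free; 3 ways for (r,s,v) × 2^2 = 12.
  p=F, q=F: t free; 7 ways for (r,s,u,v) × 2^1 = 14.
Total: 24 + 0 + 12 + 14 = 50.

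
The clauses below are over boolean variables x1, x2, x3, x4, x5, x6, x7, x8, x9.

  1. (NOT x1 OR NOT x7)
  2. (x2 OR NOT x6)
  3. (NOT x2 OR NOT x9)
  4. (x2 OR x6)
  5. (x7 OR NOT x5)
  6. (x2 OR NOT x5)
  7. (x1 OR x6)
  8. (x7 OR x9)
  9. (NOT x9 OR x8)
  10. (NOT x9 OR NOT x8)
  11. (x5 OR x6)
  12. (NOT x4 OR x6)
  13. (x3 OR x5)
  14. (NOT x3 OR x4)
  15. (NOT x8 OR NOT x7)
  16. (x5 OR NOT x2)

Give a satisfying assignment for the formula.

Branch on x1: take x1 = False.
  then x6 is forced to True.
  then x2 is forced to True.
  then x9 is forced to False.
  then x7 is forced to True.
  then x8 is forced to False.
  then x5 is forced to True.
For the remaining variables, x3 = False, x4 = True works.

x1=False, x2=True, x3=False, x4=True, x5=True, x6=True, x7=True, x8=False, x9=False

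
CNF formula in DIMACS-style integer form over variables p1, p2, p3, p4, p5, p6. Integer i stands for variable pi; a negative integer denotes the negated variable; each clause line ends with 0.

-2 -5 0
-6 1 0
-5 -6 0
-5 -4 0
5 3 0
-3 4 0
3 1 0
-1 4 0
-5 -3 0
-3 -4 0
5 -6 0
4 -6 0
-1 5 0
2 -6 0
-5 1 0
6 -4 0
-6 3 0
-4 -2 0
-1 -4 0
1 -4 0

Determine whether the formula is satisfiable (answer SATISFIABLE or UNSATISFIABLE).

p4 = True:
  propagation gives p5=False, p3=True; an empty clause results — contradiction.
p4 = False:
  propagation gives p3=False, p5=True, p2=False, p6=False; an empty clause results — contradiction.
Every branch closes, so no satisfying assignment exists.

UNSATISFIABLE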